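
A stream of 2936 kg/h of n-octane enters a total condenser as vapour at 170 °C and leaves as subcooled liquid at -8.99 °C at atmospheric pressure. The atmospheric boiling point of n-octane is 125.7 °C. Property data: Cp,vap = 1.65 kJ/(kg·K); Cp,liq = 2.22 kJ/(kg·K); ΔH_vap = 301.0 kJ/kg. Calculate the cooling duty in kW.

Q_c = 549 kW

vapour 170→125.7 °C: -73.095 kJ/kg
condensation at 125.7 °C: -301 kJ/kg
liquid 125.7→-8.99 °C: -299.01 kJ/kg
Δh = -73.095 + -301 + -299.01 = -673.11 kJ/kg
Q = ṁ·Δh = 2936 kg/h × -673.11 kJ/kg = -1.9762e+06 kJ/h
|Q| = 548.96 kW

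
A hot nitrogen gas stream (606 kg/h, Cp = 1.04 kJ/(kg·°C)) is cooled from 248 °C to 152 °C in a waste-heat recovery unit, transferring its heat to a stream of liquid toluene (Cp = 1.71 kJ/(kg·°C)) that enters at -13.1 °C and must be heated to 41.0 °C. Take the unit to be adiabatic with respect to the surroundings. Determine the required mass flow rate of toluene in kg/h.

Heat released by hot stream: Q = 606 × 1.04 × (248 − 152) = 60503 kJ/h
Energy balance on cold side (adiabatic exchanger): Q = ṁ_c·Cp_c·(T_c,out − T_c,in)
ṁ_c = 60503 / [1.71 × (41.0 − -13.1)] = 654.01 kg/h

ṁ_c = 654 kg/h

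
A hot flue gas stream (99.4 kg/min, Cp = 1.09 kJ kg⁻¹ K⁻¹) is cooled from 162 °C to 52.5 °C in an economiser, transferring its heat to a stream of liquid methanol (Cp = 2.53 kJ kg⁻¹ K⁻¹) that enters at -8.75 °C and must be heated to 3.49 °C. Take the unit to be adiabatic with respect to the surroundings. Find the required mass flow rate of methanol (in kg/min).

Heat released by hot stream: Q = 99.4 × 1.09 × (162 − 52.5) = 11864 kJ/min
Energy balance on cold side (adiabatic exchanger): Q = ṁ_c·Cp_c·(T_c,out − T_c,in)
ṁ_c = 11864 / [2.53 × (3.49 − -8.75)] = 383.11 kg/min

ṁ_c = 383 kg/min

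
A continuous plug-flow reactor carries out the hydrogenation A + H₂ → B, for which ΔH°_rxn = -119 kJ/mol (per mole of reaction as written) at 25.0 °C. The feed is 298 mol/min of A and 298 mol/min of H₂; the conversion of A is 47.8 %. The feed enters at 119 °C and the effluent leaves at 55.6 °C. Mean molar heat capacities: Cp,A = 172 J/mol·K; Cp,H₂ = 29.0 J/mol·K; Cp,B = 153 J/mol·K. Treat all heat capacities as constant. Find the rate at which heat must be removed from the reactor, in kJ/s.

Extent of reaction ξ = 0.478 × 298 = 142.44 mol/min
Reaction term: ξ·ΔH°_rxn = 142.44 × -119 = -16951 kJ/min
Sensible, feed 119→25 °C: -5630.4 kJ/min
Outlet flows (mol/min): A 155.56, H₂ 155.56, B 142.44
Sensible, products 25→55.6 °C: 1623.7 kJ/min
Q = ΔH = -20958 kJ/min = -349.29 kW
Heat removed = 349.29 kJ/s

Q_out = 349 kJ/s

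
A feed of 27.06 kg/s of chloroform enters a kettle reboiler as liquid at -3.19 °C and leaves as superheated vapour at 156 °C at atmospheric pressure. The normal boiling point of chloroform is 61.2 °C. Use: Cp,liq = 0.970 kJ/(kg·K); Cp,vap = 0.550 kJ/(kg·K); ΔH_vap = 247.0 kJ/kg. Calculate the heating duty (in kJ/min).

liquid -3.19→61.2 °C: 62.458 kJ/kg
vaporisation at 61.2 °C: 247 kJ/kg
vapour 61.2→156 °C: 52.14 kJ/kg
Δh = 62.458 + 247 + 52.14 = 361.6 kJ/kg
Q = ṁ·Δh = 27.06 kg/s × 361.6 kJ/kg = 9784.8 kJ/s
|Q| = 9784.8 kW = 587090 kJ/min

Q = 587000 kJ/min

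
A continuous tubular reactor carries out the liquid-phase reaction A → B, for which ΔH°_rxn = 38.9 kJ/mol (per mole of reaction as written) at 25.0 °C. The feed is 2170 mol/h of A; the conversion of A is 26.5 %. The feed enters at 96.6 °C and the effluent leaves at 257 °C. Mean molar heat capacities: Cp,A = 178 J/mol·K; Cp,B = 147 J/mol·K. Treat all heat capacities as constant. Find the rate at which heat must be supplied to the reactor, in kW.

Extent of reaction ξ = 0.265 × 2170 = 575.05 mol/h
Reaction term: ξ·ΔH°_rxn = 575.05 × 38.9 = 22369 kJ/h
Sensible, feed 96.6→25 °C: -27656 kJ/h
Outlet flows (mol/h): A 1594.9, B 575.05
Sensible, products 25→257 °C: 85477 kJ/h
Q = ΔH = 80190 kJ/h = 22.275 kW
Heat supplied = 22.275 kW

Q_in = 22.3 kW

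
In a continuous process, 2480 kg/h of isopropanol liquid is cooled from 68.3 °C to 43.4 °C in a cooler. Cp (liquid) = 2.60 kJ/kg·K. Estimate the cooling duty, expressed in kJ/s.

Q_c = 44.6 kJ/s

Q = ṁ·Cp·ΔT = 2480 × 2.60 × (43.4 − 68.3) = -160560 kJ/h
Converting: 160560 / 3600 s = 44.599 kW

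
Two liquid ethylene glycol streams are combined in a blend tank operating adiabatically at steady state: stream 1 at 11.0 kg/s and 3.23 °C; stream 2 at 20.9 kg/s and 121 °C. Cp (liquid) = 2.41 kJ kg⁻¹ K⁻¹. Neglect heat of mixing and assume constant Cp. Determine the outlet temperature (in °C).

T_out = 80.4 °C

No heat crosses the boundary, so H_out = H_in.
Σ ṁᵢCp,ᵢTᵢ = 11.0×2.41×3.23 + 20.9×2.41×121 = 6180.3
Σ ṁᵢCp,ᵢ = 11.0×2.41 + 20.9×2.41 = 76.879
T_out = 6180.3 / 76.879 = 80.39 °C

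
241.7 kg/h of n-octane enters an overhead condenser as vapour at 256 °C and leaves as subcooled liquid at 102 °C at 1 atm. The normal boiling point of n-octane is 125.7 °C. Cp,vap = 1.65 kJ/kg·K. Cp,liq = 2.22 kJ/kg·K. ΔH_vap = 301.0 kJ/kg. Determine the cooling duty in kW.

vapour 256→125.7 °C: -215 kJ/kg
condensation at 125.7 °C: -301 kJ/kg
liquid 125.7→102 °C: -52.614 kJ/kg
Δh = -215 + -301 + -52.614 = -568.61 kJ/kg
Q = ṁ·Δh = 241.7 kg/h × -568.61 kJ/kg = -137430 kJ/h
|Q| = 38.176 kW

Q_c = 38.2 kW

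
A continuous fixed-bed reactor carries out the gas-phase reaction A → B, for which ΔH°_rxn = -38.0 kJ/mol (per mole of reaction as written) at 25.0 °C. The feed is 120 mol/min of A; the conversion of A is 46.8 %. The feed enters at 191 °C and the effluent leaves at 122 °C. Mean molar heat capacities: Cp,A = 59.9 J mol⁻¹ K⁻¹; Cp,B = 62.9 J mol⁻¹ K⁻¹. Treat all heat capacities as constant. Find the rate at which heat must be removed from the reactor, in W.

Extent of reaction ξ = 0.468 × 120 = 56.16 mol/min
Reaction term: ξ·ΔH°_rxn = 56.16 × -38.0 = -2134.1 kJ/min
Sensible, feed 191→25 °C: -1193.2 kJ/min
Outlet flows (mol/min): A 63.84, B 56.16
Sensible, products 25→122 °C: 713.58 kJ/min
Q = ΔH = -2613.7 kJ/min = -43.562 kW
Heat removed = 43562 W

Q_out = 43600 W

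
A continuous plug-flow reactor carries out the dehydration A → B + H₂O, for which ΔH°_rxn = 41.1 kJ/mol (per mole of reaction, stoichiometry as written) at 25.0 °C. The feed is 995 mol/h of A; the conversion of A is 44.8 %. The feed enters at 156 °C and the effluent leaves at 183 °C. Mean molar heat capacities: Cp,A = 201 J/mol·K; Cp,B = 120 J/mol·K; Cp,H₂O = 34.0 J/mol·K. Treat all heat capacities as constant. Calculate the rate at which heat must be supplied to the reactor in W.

Q_in = 5670 W

Extent of reaction ξ = 0.448 × 995 = 445.76 mol/h
Reaction term: ξ·ΔH°_rxn = 445.76 × 41.1 = 18321 kJ/h
Sensible, feed 156→25 °C: -26199 kJ/h
Outlet flows (mol/h): A 549.24, B 445.76, H₂O 445.76
Sensible, products 25→183 °C: 28289 kJ/h
Q = ΔH = 20410 kJ/h = 5.6696 kW
Heat supplied = 5669.6 W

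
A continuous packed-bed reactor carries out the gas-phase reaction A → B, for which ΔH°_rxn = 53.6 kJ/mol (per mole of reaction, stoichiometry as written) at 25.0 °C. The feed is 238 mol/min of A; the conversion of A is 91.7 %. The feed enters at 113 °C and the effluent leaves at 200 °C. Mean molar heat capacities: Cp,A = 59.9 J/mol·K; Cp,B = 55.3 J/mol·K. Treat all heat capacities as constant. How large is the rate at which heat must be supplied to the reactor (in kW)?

Q_in = 213 kW

Extent of reaction ξ = 0.917 × 238 = 218.25 mol/min
Reaction term: ξ·ΔH°_rxn = 218.25 × 53.6 = 11698 kJ/min
Sensible, feed 113→25 °C: -1254.5 kJ/min
Outlet flows (mol/min): A 19.754, B 218.25
Sensible, products 25→200 °C: 2319.1 kJ/min
Q = ΔH = 12763 kJ/min = 212.71 kW
Heat supplied = 212.71 kW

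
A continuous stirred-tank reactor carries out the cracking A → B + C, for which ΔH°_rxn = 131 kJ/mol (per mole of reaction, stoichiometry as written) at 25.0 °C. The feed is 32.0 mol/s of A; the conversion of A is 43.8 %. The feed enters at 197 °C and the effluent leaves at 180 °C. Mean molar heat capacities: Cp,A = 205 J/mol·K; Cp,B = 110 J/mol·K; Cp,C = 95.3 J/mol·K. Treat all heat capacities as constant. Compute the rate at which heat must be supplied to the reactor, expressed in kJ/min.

Extent of reaction ξ = 0.438 × 32.0 = 14.016 mol/s
Reaction term: ξ·ΔH°_rxn = 14.016 × 131 = 1836.1 kJ/s
Sensible, feed 197→25 °C: -1128.3 kJ/s
Outlet flows (mol/s): A 17.984, B 14.016, C 14.016
Sensible, products 25→180 °C: 1017.5 kJ/s
Q = ΔH = 1725.2 kJ/s = 1725.2 kW
Heat supplied = 103510 kJ/min

Q_in = 104000 kJ/min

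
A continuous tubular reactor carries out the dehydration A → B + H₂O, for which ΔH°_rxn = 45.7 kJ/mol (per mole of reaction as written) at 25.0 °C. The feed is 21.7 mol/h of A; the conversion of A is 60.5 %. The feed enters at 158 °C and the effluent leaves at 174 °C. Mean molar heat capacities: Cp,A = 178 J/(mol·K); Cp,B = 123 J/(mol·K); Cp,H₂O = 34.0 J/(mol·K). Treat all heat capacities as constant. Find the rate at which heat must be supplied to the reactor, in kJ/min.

Extent of reaction ξ = 0.605 × 21.7 = 13.128 mol/h
Reaction term: ξ·ΔH°_rxn = 13.128 × 45.7 = 599.97 kJ/h
Sensible, feed 158→25 °C: -513.73 kJ/h
Outlet flows (mol/h): A 8.5715, B 13.128, H₂O 13.128
Sensible, products 25→174 °C: 534.45 kJ/h
Q = ΔH = 620.69 kJ/h = 0.17242 kW
Heat supplied = 10.345 kJ/min

Q_in = 10.3 kJ/min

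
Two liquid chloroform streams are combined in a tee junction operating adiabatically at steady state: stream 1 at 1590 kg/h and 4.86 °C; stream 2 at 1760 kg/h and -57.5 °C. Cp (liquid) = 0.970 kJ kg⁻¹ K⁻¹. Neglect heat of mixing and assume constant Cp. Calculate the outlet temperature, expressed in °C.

T_out = -27.9 °C

Energy balance with Q = 0: Σ ṁᵢCp,ᵢ(T_out − Tᵢ) = 0
Σ ṁᵢCp,ᵢTᵢ = 1590×0.970×4.86 + 1760×0.970×-57.5 = -90668
Σ ṁᵢCp,ᵢ = 1590×0.970 + 1760×0.970 = 3249.5
T_out = -90668 / 3249.5 = -27.902 °C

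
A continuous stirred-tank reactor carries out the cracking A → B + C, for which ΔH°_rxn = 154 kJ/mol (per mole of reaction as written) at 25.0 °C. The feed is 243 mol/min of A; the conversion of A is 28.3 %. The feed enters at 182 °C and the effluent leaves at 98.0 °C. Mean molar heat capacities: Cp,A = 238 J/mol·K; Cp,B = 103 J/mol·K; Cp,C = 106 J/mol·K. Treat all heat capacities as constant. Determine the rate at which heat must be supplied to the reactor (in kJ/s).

Q_in = 93.1 kJ/s

Extent of reaction ξ = 0.283 × 243 = 68.769 mol/min
Reaction term: ξ·ΔH°_rxn = 68.769 × 154 = 10590 kJ/min
Sensible, feed 182→25 °C: -9079.9 kJ/min
Outlet flows (mol/min): A 174.23, B 68.769, C 68.769
Sensible, products 25→98.0 °C: 4076.3 kJ/min
Q = ΔH = 5586.8 kJ/min = 93.113 kW
Heat supplied = 93.113 kJ/s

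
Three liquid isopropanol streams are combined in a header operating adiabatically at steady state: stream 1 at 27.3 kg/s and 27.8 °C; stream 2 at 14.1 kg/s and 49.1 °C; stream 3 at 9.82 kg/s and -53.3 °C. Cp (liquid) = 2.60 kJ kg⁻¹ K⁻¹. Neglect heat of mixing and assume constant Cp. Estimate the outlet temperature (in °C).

T_out = 18.1 °C

Energy balance with Q = 0: Σ ṁᵢCp,ᵢ(T_out − Tᵢ) = 0
Σ ṁᵢCp,ᵢTᵢ = 27.3×2.60×27.8 + 14.1×2.60×49.1 + 9.82×2.60×-53.3 = 2412.4
Σ ṁᵢCp,ᵢ = 27.3×2.60 + 14.1×2.60 + 9.82×2.60 = 133.17
T_out = 2412.4 / 133.17 = 18.115 °C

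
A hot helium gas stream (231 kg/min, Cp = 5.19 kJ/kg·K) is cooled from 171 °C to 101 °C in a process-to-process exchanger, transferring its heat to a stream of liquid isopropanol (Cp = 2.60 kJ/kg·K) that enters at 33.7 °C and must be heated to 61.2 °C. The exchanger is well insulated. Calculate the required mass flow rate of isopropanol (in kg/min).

ṁ_c = 1170 kg/min

Heat released by hot stream: Q = 231 × 5.19 × (171 − 101) = 83922 kJ/min
Energy balance on cold side (adiabatic exchanger): Q = ṁ_c·Cp_c·(T_c,out − T_c,in)
ṁ_c = 83922 / [2.60 × (61.2 − 33.7)] = 1173.7 kg/min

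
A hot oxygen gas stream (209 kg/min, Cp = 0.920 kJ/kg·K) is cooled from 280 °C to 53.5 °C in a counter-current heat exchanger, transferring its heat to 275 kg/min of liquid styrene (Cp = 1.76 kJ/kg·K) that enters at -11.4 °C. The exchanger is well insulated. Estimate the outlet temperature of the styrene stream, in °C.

Heat released by hot stream: Q = 209 × 0.920 × (280 − 53.5) = 43551 kJ/min
Energy balance on cold side (adiabatic exchanger): Q = ṁ_c·Cp_c·(T_c,out − T_c,in)
T_c,out = -11.4 + 43551/(275 × 1.76) = 78.582 °C

T_c,out = 78.6 °C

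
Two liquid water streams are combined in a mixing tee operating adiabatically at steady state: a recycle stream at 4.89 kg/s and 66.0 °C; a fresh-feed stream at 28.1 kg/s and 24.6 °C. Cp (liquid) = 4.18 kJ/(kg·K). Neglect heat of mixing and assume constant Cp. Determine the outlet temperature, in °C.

No heat crosses the boundary, so H_out = H_in.
Σ ṁᵢCp,ᵢTᵢ = 4.89×4.18×66.0 + 28.1×4.18×24.6 = 4238.5
Σ ṁᵢCp,ᵢ = 4.89×4.18 + 28.1×4.18 = 137.9
T_out = 4238.5 / 137.9 = 30.737 °C

T_out = 30.7 °C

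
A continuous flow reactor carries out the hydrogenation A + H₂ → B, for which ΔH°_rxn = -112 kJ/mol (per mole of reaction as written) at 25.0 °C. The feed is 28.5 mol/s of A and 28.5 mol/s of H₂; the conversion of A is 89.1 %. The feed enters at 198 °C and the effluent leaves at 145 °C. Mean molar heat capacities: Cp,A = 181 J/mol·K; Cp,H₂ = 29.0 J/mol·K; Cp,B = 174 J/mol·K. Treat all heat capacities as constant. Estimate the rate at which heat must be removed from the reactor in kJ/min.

Q_out = 196000 kJ/min

Extent of reaction ξ = 0.891 × 28.5 = 25.393 mol/s
Reaction term: ξ·ΔH°_rxn = 25.393 × -112 = -2844.1 kJ/s
Sensible, feed 198→25 °C: -1035.4 kJ/s
Outlet flows (mol/s): A 3.1065, H₂ 3.1065, B 25.393
Sensible, products 25→145 °C: 608.5 kJ/s
Q = ΔH = -3271 kJ/s = -3271 kW
Heat removed = 196260 kJ/min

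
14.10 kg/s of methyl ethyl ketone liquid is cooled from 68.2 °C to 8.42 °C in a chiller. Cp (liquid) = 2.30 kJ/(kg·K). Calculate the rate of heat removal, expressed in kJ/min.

Q = ṁ·Cp·ΔT = 14.10 × 2.30 × (8.42 − 68.2) = -1938.7 kJ/s
Cooling duty = 116320 kJ/min

Q_c = 116000 kJ/min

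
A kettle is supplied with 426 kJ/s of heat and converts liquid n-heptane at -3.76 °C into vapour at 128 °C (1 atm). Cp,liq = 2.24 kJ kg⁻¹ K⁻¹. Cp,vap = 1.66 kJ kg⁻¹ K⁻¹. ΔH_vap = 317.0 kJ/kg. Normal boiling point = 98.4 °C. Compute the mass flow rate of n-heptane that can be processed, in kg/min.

Δh = 2.24×(98.4−-3.76) + 317.0 + 1.66×(128−98.4) = 594.97 kJ/kg
Q = 426 kJ/s = 426 kJ/s = 25560 kJ/min
ṁ = Q/Δh = 25560 / 594.97 = 42.96 kg/min

ṁ = 43.0 kg/min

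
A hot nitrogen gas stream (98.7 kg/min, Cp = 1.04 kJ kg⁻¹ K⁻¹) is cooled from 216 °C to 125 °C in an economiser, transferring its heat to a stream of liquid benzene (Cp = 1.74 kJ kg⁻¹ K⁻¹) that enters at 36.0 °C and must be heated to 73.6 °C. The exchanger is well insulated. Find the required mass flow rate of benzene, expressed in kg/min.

ṁ_c = 143 kg/min

Heat released by hot stream: Q = 98.7 × 1.04 × (216 − 125) = 9341 kJ/min
Energy balance on cold side (adiabatic exchanger): Q = ṁ_c·Cp_c·(T_c,out − T_c,in)
ṁ_c = 9341 / [1.74 × (73.6 − 36.0)] = 142.78 kg/min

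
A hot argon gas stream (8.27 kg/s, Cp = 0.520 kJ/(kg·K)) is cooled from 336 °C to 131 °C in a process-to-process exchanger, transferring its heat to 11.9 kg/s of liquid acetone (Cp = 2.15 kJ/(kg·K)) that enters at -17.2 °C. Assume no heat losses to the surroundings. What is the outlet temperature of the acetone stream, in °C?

Heat released by hot stream: Q = 8.27 × 0.520 × (336 − 131) = 881.58 kJ/s
Energy balance on cold side (adiabatic exchanger): Q = ṁ_c·Cp_c·(T_c,out − T_c,in)
T_c,out = -17.2 + 881.58/(11.9 × 2.15) = 17.257 °C

T_c,out = 17.3 °C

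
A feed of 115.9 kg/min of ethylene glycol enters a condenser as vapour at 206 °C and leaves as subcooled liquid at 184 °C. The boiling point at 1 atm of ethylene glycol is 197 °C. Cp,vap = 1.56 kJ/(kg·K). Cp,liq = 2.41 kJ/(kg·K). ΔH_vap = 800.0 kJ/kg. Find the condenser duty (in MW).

Q_c = 1.63 MW

vapour 206→197 °C: -14.04 kJ/kg
condensation at 197 °C: -800 kJ/kg
liquid 197→184 °C: -31.33 kJ/kg
Δh = -14.04 + -800 + -31.33 = -845.37 kJ/kg
Q = ṁ·Δh = 115.9 kg/min × -845.37 kJ/kg = -97978 kJ/min
|Q| = 1633 kW = 1.633 MW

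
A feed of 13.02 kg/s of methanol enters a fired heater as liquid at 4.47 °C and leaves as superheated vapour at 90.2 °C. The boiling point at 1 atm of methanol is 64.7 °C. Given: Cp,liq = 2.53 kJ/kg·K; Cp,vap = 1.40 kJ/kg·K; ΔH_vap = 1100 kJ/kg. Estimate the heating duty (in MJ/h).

Q = 60400 MJ/h

liquid 4.47→64.7 °C: 152.38 kJ/kg
vaporisation at 64.7 °C: 1100 kJ/kg
vapour 64.7→90.2 °C: 35.7 kJ/kg
Δh = 152.38 + 1100 + 35.7 = 1288.1 kJ/kg
Q = ṁ·Δh = 13.02 kg/s × 1288.1 kJ/kg = 16771 kJ/s
|Q| = 16771 kW = 60375 MJ/h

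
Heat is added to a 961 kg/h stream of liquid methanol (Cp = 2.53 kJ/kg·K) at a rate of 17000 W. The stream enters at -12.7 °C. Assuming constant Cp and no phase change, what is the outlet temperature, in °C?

T_out = 12.5 °C

Q = 17000 W = 61200 kJ/h
ΔT = Q/(ṁ·Cp) = 61200/(961×2.53) = 25.171 K
T_out = -12.7 + 25.171 = 12.471 °C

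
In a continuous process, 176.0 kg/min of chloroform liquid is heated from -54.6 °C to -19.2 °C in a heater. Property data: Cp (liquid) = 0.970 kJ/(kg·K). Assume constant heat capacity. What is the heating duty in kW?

Q = ṁ·Cp·ΔT = 176.0 × 0.970 × (-19.2 − -54.6) = 6043.5 kJ/min
Converting: 6043.5 / 60 s = 100.72 kW

Q = 101 kW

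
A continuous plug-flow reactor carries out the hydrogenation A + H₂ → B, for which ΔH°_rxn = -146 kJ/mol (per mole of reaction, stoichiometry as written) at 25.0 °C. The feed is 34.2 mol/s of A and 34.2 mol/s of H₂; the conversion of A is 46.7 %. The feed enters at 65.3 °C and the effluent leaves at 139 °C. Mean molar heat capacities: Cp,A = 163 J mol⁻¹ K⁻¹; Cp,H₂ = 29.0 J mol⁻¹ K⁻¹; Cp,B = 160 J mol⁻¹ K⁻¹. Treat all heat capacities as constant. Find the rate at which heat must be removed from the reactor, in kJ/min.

Q_out = 114000 kJ/min

Extent of reaction ξ = 0.467 × 34.2 = 15.971 mol/s
Reaction term: ξ·ΔH°_rxn = 15.971 × -146 = -2331.8 kJ/s
Sensible, feed 65.3→25 °C: -264.63 kJ/s
Outlet flows (mol/s): A 18.229, H₂ 18.229, B 15.971
Sensible, products 25→139 °C: 690.31 kJ/s
Q = ΔH = -1906.1 kJ/s = -1906.1 kW
Heat removed = 114370 kJ/min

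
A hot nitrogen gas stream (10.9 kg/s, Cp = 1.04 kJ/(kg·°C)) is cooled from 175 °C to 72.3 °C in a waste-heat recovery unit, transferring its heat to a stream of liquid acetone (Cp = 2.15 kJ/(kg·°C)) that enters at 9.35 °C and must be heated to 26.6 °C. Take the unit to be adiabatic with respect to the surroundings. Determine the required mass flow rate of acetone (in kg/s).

Heat released by hot stream: Q = 10.9 × 1.04 × (175 − 72.3) = 1164.2 kJ/s
Energy balance on cold side (adiabatic exchanger): Q = ṁ_c·Cp_c·(T_c,out − T_c,in)
ṁ_c = 1164.2 / [2.15 × (26.6 − 9.35)] = 31.391 kg/s

ṁ_c = 31.4 kg/s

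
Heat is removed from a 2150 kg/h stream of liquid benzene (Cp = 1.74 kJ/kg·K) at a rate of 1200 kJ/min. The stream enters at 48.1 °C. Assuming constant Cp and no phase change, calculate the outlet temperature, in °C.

T_out = 28.9 °C

Q = 1200 kJ/min = 72000 kJ/h
ΔT = Q/(ṁ·Cp) = 72000/(2150×1.74) = 19.246 K
T_out = 48.1 − 19.246 = 28.854 °C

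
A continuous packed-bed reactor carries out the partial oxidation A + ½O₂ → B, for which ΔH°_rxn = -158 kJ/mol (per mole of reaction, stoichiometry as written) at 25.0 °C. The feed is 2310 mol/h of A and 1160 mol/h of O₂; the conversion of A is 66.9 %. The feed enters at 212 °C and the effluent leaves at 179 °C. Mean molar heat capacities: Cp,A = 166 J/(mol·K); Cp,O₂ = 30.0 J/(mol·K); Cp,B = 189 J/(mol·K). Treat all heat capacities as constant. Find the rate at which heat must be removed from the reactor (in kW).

Extent of reaction ξ = 0.669 × 2310 = 1545.4 mol/h
Reaction term: ξ·ΔH°_rxn = 1545.4 × -158 = -244170 kJ/h
Sensible, feed 212→25 °C: -78215 kJ/h
Outlet flows (mol/h): A 764.61, O₂ 387.3, B 1545.4
Sensible, products 25→179 °C: 66316 kJ/h
Q = ΔH = -256070 kJ/h = -71.131 kW
Heat removed = 71.131 kW

Q_out = 71.1 kW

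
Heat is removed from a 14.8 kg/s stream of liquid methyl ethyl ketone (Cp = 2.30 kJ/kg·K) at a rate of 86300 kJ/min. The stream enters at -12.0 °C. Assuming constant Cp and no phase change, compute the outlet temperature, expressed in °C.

Q = 86300 kJ/min = 1438.3 kJ/s
ΔT = Q/(ṁ·Cp) = 1438.3/(14.8×2.30) = 42.254 K
T_out = -12.0 − 42.254 = -54.254 °C

T_out = -54.3 °C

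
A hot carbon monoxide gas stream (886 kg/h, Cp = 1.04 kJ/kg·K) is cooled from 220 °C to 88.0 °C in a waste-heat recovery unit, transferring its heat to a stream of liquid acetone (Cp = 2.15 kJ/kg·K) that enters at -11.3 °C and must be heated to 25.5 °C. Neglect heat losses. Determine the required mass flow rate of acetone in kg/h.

Heat released by hot stream: Q = 886 × 1.04 × (220 − 88.0) = 121630 kJ/h
Energy balance on cold side (adiabatic exchanger): Q = ṁ_c·Cp_c·(T_c,out − T_c,in)
ṁ_c = 121630 / [2.15 × (25.5 − -11.3)] = 1537.3 kg/h

ṁ_c = 1540 kg/h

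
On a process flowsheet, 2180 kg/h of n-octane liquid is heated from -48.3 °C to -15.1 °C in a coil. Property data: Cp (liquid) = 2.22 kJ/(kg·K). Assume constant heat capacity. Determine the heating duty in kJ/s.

Q = ṁ·Cp·ΔT = 2180 × 2.22 × (-15.1 − -48.3) = 160670 kJ/h
Converting: 160670 / 3600 s = 44.632 kW

Q = 44.6 kJ/s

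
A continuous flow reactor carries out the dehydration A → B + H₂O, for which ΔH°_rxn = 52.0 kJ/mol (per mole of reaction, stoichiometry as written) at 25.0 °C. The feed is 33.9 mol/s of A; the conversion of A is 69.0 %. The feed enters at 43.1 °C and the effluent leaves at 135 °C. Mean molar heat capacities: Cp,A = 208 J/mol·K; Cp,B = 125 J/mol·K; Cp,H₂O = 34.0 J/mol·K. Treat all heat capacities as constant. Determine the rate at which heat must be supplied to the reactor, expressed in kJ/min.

Q_in = 104000 kJ/min

Extent of reaction ξ = 0.690 × 33.9 = 23.391 mol/s
Reaction term: ξ·ΔH°_rxn = 23.391 × 52.0 = 1216.3 kJ/s
Sensible, feed 43.1→25 °C: -127.63 kJ/s
Outlet flows (mol/s): A 10.509, B 23.391, H₂O 23.391
Sensible, products 25→135 °C: 649.55 kJ/s
Q = ΔH = 1738.3 kJ/s = 1738.3 kW
Heat supplied = 104300 kJ/min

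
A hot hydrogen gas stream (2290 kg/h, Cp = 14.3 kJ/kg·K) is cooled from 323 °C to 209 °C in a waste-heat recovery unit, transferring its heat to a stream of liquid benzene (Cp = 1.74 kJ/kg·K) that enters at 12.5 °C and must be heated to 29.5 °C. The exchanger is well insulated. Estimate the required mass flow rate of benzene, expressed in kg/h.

Heat released by hot stream: Q = 2290 × 14.3 × (323 − 209) = 3.7332e+06 kJ/h
Energy balance on cold side (adiabatic exchanger): Q = ṁ_c·Cp_c·(T_c,out − T_c,in)
ṁ_c = 3.7332e+06 / [1.74 × (29.5 − 12.5)] = 126210 kg/h

ṁ_c = 126000 kg/h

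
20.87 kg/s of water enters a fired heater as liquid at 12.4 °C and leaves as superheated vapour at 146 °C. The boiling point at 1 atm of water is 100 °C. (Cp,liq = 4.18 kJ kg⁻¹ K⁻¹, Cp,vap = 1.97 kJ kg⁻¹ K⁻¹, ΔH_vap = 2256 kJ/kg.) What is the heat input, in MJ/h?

Q = 204000 MJ/h

liquid 12.4→100 °C: 366.17 kJ/kg
vaporisation at 100 °C: 2256 kJ/kg
vapour 100→146 °C: 90.62 kJ/kg
Δh = 366.17 + 2256 + 90.62 = 2712.8 kJ/kg
Q = ṁ·Δh = 20.87 kg/s × 2712.8 kJ/kg = 56616 kJ/s
|Q| = 56616 kW = 203820 MJ/h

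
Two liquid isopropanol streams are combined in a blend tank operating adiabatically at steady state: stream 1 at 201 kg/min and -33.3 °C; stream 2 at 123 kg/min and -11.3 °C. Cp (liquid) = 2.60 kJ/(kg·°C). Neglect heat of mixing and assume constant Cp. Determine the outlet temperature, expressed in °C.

T_out = -24.9 °C

Energy balance with Q = 0: Σ ṁᵢCp,ᵢ(T_out − Tᵢ) = 0
Σ ṁᵢCp,ᵢTᵢ = 201×2.60×-33.3 + 123×2.60×-11.3 = -21016
Σ ṁᵢCp,ᵢ = 201×2.60 + 123×2.60 = 842.4
T_out = -21016 / 842.4 = -24.948 °C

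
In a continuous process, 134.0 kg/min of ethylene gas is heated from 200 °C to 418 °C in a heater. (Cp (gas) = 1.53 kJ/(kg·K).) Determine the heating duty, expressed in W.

Q = ṁ·Cp·ΔT = 134.0 × 1.53 × (418 − 200) = 44694 kJ/min
Converting: 44694 / 60 s = 744.91 kW
Heating duty = 744910 W

Q = 745000 W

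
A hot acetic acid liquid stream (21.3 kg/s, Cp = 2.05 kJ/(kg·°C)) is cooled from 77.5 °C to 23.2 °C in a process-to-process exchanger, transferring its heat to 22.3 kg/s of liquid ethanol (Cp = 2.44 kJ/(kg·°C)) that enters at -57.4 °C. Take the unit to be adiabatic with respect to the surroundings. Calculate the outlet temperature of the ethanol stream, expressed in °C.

Heat released by hot stream: Q = 21.3 × 2.05 × (77.5 − 23.2) = 2371 kJ/s
Energy balance on cold side (adiabatic exchanger): Q = ṁ_c·Cp_c·(T_c,out − T_c,in)
T_c,out = -57.4 + 2371/(22.3 × 2.44) = -13.825 °C

T_c,out = -13.8 °C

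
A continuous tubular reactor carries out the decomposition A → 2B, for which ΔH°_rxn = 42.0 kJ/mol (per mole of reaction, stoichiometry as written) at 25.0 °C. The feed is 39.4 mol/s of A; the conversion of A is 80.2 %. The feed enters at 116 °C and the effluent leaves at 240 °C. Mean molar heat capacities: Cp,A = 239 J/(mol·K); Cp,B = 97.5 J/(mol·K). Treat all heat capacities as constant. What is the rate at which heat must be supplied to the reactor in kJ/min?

Q_in = 132000 kJ/min

Extent of reaction ξ = 0.802 × 39.4 = 31.599 mol/s
Reaction term: ξ·ΔH°_rxn = 31.599 × 42.0 = 1327.1 kJ/s
Sensible, feed 116→25 °C: -856.91 kJ/s
Outlet flows (mol/s): A 7.8012, B 63.198
Sensible, products 25→240 °C: 1725.6 kJ/s
Q = ΔH = 2195.9 kJ/s = 2195.9 kW
Heat supplied = 131750 kJ/min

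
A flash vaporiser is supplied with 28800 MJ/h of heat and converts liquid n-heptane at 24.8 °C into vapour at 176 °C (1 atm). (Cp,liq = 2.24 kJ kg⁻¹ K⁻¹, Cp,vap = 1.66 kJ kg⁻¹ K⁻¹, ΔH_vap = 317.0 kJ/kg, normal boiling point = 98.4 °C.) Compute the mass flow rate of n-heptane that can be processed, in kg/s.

ṁ = 13.1 kg/s

Δh = 2.24×(98.4−24.8) + 317.0 + 1.66×(176−98.4) = 610.68 kJ/kg
Q = 28800 MJ/h = 8000 kJ/s = 8000 kJ/s
ṁ = Q/Δh = 8000 / 610.68 = 13.1 kg/s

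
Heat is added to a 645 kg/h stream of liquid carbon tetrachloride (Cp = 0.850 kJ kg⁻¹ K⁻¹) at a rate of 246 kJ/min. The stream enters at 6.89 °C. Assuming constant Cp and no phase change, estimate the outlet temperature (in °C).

Q = 246 kJ/min = 14760 kJ/h
ΔT = Q/(ṁ·Cp) = 14760/(645×0.850) = 26.922 K
T_out = 6.89 + 26.922 = 33.812 °C

T_out = 33.8 °C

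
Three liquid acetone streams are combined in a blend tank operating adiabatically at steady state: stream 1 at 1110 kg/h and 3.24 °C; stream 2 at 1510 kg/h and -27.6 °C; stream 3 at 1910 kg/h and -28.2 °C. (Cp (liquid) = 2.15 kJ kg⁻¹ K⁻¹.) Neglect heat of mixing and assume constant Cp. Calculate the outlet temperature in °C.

Adiabatic, steady state ⇒ Σ ṁᵢCp,ᵢ(T_out − Tᵢ) = 0
T_out = Σ ṁᵢCp,ᵢTᵢ / Σ ṁᵢCp,ᵢ
      = -197670 / 9739.5 = -20.296 °C

T_out = -20.3 °C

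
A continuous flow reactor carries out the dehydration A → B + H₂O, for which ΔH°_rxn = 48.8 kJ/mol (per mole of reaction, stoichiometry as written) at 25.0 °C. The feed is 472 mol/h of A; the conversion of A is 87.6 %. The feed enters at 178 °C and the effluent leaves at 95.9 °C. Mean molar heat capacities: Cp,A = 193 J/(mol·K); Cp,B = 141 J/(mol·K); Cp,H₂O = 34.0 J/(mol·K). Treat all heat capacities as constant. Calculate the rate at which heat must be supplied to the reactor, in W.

Q_in = 3380 W

Extent of reaction ξ = 0.876 × 472 = 413.47 mol/h
Reaction term: ξ·ΔH°_rxn = 413.47 × 48.8 = 20177 kJ/h
Sensible, feed 178→25 °C: -13938 kJ/h
Outlet flows (mol/h): A 58.528, B 413.47, H₂O 413.47
Sensible, products 25→95.9 °C: 5931 kJ/h
Q = ΔH = 12171 kJ/h = 3.3808 kW
Heat supplied = 3380.8 W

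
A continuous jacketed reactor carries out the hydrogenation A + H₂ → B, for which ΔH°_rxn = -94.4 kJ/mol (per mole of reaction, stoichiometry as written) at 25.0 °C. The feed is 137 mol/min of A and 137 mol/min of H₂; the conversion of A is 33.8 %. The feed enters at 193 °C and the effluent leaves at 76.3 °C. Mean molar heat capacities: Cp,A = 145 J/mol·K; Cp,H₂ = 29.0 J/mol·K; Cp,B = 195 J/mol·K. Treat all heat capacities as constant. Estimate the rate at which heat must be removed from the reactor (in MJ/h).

Extent of reaction ξ = 0.338 × 137 = 46.306 mol/min
Reaction term: ξ·ΔH°_rxn = 46.306 × -94.4 = -4371.3 kJ/min
Sensible, feed 193→25 °C: -4004.8 kJ/min
Outlet flows (mol/min): A 90.694, H₂ 90.694, B 46.306
Sensible, products 25→76.3 °C: 1272.8 kJ/min
Q = ΔH = -7103.3 kJ/min = -118.39 kW
Heat removed = 426.2 MJ/h

Q_out = 426 MJ/h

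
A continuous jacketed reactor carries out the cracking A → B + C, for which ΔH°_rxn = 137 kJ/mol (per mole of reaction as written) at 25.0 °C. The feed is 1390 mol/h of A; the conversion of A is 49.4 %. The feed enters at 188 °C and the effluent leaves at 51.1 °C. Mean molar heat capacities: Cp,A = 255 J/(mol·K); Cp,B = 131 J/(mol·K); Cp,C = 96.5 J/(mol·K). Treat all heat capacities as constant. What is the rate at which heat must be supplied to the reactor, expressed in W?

Q_in = 12500 W

Extent of reaction ξ = 0.494 × 1390 = 686.66 mol/h
Reaction term: ξ·ΔH°_rxn = 686.66 × 137 = 94072 kJ/h
Sensible, feed 188→25 °C: -57775 kJ/h
Outlet flows (mol/h): A 703.34, B 686.66, C 686.66
Sensible, products 25→51.1 °C: 8758.3 kJ/h
Q = ΔH = 45055 kJ/h = 12.515 kW
Heat supplied = 12515 W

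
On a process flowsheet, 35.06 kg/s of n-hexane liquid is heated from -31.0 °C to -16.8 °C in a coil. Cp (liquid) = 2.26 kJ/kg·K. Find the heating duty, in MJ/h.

Q = ṁ·Cp·ΔT = 35.06 × 2.26 × (-16.8 − -31.0) = 1125.1 kJ/s
Heating duty = 4050.5 MJ/h

Q = 4050 MJ/h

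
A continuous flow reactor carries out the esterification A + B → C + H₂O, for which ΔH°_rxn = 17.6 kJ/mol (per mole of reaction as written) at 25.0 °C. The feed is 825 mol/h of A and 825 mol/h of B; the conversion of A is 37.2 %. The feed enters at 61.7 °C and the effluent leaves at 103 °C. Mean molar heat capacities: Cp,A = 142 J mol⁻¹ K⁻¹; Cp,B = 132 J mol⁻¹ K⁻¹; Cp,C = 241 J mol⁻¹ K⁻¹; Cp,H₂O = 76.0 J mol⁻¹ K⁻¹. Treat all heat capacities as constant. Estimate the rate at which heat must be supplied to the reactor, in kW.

Q_in = 4.38 kW

Extent of reaction ξ = 0.372 × 825 = 306.9 mol/h
Reaction term: ξ·ΔH°_rxn = 306.9 × 17.6 = 5401.4 kJ/h
Sensible, feed 61.7→25 °C: -8296 kJ/h
Outlet flows (mol/h): A 518.1, B 518.1, C 306.9, H₂O 306.9
Sensible, products 25→103 °C: 18661 kJ/h
Q = ΔH = 15767 kJ/h = 4.3796 kW
Heat supplied = 4.3796 kW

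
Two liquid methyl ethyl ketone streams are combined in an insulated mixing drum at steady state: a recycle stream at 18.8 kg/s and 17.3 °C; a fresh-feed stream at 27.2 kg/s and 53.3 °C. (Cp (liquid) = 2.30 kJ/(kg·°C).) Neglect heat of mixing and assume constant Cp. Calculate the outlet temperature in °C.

T_out = 38.6 °C

Adiabatic, steady state ⇒ Σ ṁᵢCp,ᵢ(T_out − Tᵢ) = 0
Σ ṁᵢCp,ᵢTᵢ = 18.8×2.30×17.3 + 27.2×2.30×53.3 = 4082.5
Σ ṁᵢCp,ᵢ = 18.8×2.30 + 27.2×2.30 = 105.8
T_out = 4082.5 / 105.8 = 38.587 °C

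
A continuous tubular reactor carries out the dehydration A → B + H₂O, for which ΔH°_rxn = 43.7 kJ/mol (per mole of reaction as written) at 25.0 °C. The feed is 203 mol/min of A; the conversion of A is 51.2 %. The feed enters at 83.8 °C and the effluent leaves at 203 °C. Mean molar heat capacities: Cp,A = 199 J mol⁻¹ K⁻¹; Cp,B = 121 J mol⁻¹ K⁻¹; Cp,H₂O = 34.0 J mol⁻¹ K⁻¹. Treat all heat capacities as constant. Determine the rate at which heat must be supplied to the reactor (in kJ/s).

Q_in = 142 kJ/s

Extent of reaction ξ = 0.512 × 203 = 103.94 mol/min
Reaction term: ξ·ΔH°_rxn = 103.94 × 43.7 = 4542 kJ/min
Sensible, feed 83.8→25 °C: -2375.3 kJ/min
Outlet flows (mol/min): A 99.064, B 103.94, H₂O 103.94
Sensible, products 25→203 °C: 6376.6 kJ/min
Q = ΔH = 8543.3 kJ/min = 142.39 kW
Heat supplied = 142.39 kJ/s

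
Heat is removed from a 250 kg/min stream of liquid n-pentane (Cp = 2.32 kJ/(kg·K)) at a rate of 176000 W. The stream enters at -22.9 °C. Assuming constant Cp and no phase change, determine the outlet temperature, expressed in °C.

Q = 176000 W = 10560 kJ/min
ΔT = Q/(ṁ·Cp) = 10560/(250×2.32) = 18.207 K
T_out = -22.9 − 18.207 = -41.107 °C

T_out = -41.1 °C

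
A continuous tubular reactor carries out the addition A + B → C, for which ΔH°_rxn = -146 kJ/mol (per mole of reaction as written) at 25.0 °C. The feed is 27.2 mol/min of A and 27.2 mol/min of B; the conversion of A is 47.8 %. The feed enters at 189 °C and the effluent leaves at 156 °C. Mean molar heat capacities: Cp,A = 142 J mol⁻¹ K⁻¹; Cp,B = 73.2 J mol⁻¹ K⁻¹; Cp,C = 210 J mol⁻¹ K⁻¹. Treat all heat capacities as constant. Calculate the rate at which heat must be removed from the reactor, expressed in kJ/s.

Extent of reaction ξ = 0.478 × 27.2 = 13.002 mol/min
Reaction term: ξ·ΔH°_rxn = 13.002 × -146 = -1898.2 kJ/min
Sensible, feed 189→25 °C: -959.96 kJ/min
Outlet flows (mol/min): A 14.198, B 14.198, C 13.002
Sensible, products 25→156 °C: 757.94 kJ/min
Q = ΔH = -2100.3 kJ/min = -35.004 kW
Heat removed = 35.004 kJ/s

Q_out = 35.0 kJ/s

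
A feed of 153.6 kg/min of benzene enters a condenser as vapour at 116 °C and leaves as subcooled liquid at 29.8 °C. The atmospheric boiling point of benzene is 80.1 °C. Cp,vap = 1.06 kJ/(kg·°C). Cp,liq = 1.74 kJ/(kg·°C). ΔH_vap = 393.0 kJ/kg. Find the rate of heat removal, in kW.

vapour 116→80.1 °C: -38.054 kJ/kg
condensation at 80.1 °C: -393 kJ/kg
liquid 80.1→29.8 °C: -87.522 kJ/kg
Δh = -38.054 + -393 + -87.522 = -518.58 kJ/kg
Q = ṁ·Δh = 153.6 kg/min × -518.58 kJ/kg = -79653 kJ/min
|Q| = 1327.6 kW

Q_c = 1330 kW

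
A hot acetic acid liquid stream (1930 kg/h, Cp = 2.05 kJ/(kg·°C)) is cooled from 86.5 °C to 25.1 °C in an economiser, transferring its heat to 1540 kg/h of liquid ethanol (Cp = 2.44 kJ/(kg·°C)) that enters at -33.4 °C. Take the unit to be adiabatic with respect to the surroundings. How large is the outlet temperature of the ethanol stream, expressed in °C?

T_c,out = 31.3 °C

Heat released by hot stream: Q = 1930 × 2.05 × (86.5 − 25.1) = 242930 kJ/h
Energy balance on cold side (adiabatic exchanger): Q = ṁ_c·Cp_c·(T_c,out − T_c,in)
T_c,out = -33.4 + 242930/(1540 × 2.44) = 31.25 °C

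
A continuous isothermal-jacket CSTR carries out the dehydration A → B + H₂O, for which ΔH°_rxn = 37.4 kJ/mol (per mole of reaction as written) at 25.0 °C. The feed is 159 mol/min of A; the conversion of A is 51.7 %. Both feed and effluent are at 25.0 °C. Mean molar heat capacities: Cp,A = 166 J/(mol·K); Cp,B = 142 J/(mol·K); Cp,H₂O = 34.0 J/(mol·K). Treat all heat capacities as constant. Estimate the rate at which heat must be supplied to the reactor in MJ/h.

Extent of reaction ξ = 0.517 × 159 = 82.203 mol/min
Reaction term: ξ·ΔH°_rxn = 82.203 × 37.4 = 3074.4 kJ/min
Q = ΔH = 3074.4 kJ/min = 51.24 kW
Heat supplied = 184.46 MJ/h

Q_in = 184 MJ/h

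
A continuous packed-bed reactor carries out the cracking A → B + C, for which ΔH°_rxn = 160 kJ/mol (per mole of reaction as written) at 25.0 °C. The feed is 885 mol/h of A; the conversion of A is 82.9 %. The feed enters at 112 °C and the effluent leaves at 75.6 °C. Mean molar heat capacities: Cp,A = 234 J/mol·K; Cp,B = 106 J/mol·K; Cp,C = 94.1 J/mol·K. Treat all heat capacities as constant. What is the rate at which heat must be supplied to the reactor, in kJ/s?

Q_in = 30.2 kJ/s

Extent of reaction ξ = 0.829 × 885 = 733.66 mol/h
Reaction term: ξ·ΔH°_rxn = 733.66 × 160 = 117390 kJ/h
Sensible, feed 112→25 °C: -18017 kJ/h
Outlet flows (mol/h): A 151.34, B 733.66, C 733.66
Sensible, products 25→75.6 °C: 9220.3 kJ/h
Q = ΔH = 108590 kJ/h = 30.164 kW
Heat supplied = 30.164 kJ/s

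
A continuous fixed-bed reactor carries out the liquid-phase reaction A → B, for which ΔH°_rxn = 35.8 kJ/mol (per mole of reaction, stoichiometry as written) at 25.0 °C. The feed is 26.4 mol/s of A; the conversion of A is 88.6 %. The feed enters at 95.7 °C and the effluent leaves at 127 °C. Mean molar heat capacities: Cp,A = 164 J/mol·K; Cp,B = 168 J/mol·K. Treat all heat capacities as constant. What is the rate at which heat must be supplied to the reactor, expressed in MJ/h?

Extent of reaction ξ = 0.886 × 26.4 = 23.39 mol/s
Reaction term: ξ·ΔH°_rxn = 23.39 × 35.8 = 837.38 kJ/s
Sensible, feed 95.7→25 °C: -306.1 kJ/s
Outlet flows (mol/s): A 3.0096, B 23.39
Sensible, products 25→127 °C: 451.16 kJ/s
Q = ΔH = 982.44 kJ/s = 982.44 kW
Heat supplied = 3536.8 MJ/h

Q_in = 3540 MJ/h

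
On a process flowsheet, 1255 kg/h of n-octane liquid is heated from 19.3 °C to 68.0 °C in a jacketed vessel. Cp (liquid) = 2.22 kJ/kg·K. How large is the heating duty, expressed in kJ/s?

Q = 37.7 kJ/s

Q = ṁ·Cp·ΔT = 1255 × 2.22 × (68.0 − 19.3) = 135680 kJ/h
Converting: 135680 / 3600 s = 37.69 kW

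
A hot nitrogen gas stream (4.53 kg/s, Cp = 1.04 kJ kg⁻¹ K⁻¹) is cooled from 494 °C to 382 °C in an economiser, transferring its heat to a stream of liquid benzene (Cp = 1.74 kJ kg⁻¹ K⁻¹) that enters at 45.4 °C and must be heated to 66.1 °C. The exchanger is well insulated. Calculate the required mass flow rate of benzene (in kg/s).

Heat released by hot stream: Q = 4.53 × 1.04 × (494 − 382) = 527.65 kJ/s
Energy balance on cold side (adiabatic exchanger): Q = ṁ_c·Cp_c·(T_c,out − T_c,in)
ṁ_c = 527.65 / [1.74 × (66.1 − 45.4)] = 14.65 kg/s

ṁ_c = 14.6 kg/s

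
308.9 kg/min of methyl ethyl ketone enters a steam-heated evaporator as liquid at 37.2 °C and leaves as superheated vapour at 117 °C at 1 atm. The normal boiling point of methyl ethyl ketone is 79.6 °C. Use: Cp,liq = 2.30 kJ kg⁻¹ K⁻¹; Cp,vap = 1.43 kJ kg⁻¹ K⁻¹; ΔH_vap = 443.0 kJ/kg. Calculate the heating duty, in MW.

Q = 3.06 MW

liquid 37.2→79.6 °C: 97.52 kJ/kg
vaporisation at 79.6 °C: 443 kJ/kg
vapour 79.6→117 °C: 53.482 kJ/kg
Δh = 97.52 + 443 + 53.482 = 594 kJ/kg
Q = ṁ·Δh = 308.9 kg/min × 594 kJ/kg = 183490 kJ/min
|Q| = 3058.1 kW = 3.0581 MW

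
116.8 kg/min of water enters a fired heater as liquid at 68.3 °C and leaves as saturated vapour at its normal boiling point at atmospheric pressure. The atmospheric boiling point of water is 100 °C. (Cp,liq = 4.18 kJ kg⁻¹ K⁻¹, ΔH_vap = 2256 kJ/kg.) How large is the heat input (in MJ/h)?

liquid 68.3→100 °C: 132.51 kJ/kg
vaporisation at 100 °C: 2256 kJ/kg
Δh = 132.51 + 2256 = 2388.5 kJ/kg
Q = ṁ·Δh = 116.8 kg/min × 2388.5 kJ/kg = 278980 kJ/min
|Q| = 4649.6 kW = 16739 MJ/h

Q = 16700 MJ/h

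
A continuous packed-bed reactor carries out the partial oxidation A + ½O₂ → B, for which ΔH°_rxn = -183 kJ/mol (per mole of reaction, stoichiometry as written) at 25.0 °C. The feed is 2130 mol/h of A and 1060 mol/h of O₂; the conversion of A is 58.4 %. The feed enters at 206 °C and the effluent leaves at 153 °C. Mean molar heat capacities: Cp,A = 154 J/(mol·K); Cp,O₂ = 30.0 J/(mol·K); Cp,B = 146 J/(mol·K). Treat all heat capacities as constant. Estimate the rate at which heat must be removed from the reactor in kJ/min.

Q_out = 4170 kJ/min

Extent of reaction ξ = 0.584 × 2130 = 1243.9 mol/h
Reaction term: ξ·ΔH°_rxn = 1243.9 × -183 = -227640 kJ/h
Sensible, feed 206→25 °C: -65127 kJ/h
Outlet flows (mol/h): A 886.08, O₂ 438.04, B 1243.9
Sensible, products 25→153 °C: 42395 kJ/h
Q = ΔH = -250370 kJ/h = -69.547 kW
Heat removed = 4172.8 kJ/min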